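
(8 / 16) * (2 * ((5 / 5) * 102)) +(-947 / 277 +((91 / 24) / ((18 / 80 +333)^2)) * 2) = 14554278527761 / 147637322271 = 98.58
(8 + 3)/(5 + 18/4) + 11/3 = 275/57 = 4.82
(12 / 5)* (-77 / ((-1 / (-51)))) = -47124 / 5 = -9424.80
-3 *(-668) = 2004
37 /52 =0.71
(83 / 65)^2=1.63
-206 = -206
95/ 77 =1.23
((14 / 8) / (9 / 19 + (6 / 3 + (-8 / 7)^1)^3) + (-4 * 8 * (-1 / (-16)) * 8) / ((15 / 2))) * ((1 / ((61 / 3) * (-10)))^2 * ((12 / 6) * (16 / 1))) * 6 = -944652 / 371634875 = -0.00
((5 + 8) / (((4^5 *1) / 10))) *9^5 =3838185 / 512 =7496.46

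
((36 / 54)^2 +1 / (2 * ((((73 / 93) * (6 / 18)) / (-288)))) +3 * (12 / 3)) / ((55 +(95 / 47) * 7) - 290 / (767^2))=-222081450656 / 28548525735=-7.78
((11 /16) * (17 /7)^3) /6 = 54043 /32928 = 1.64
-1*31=-31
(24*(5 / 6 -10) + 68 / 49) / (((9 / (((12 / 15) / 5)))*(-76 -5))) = 42848 / 893025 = 0.05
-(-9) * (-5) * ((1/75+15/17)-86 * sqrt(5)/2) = 4286.49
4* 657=2628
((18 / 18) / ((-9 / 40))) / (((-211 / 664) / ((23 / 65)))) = 4.95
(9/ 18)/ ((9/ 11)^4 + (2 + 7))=14641/ 276660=0.05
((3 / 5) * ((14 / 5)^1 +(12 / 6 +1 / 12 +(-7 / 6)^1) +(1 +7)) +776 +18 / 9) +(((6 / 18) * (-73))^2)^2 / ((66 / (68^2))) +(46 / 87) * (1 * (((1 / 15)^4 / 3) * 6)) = 4760265289350323 / 193792500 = 24563723.00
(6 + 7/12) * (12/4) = 79/4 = 19.75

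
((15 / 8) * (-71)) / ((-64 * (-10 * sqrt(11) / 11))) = -0.69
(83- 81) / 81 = 0.02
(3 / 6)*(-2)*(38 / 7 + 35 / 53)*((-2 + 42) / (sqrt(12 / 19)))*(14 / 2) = -15060*sqrt(57) / 53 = -2145.29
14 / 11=1.27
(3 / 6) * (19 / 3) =19 / 6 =3.17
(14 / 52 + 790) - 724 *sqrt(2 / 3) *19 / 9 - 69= 18753 / 26 - 13756 *sqrt(6) / 27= -526.70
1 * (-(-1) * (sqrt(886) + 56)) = sqrt(886) + 56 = 85.77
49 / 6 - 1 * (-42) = 301 / 6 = 50.17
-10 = -10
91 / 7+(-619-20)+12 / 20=-3127 / 5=-625.40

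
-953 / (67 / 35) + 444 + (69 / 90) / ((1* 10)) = -53.76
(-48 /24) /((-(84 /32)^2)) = 0.29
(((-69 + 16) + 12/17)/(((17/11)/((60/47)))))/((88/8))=-53340/13583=-3.93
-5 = -5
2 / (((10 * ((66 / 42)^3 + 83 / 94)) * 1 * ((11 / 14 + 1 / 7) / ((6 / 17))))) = 2708328 / 169709215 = 0.02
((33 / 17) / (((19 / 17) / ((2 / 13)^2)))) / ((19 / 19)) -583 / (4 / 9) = -16847589 / 12844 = -1311.71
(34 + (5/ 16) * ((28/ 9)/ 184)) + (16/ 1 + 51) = 669059/ 6624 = 101.01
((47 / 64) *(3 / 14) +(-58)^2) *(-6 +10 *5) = 33157135 / 224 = 148022.92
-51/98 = -0.52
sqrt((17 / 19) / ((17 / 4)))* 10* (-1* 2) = -40* sqrt(19) / 19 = -9.18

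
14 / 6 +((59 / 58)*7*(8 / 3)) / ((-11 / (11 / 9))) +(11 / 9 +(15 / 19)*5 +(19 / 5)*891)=252253898 / 74385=3391.19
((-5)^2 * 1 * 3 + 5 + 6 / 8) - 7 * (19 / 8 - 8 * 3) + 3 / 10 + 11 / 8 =1169 / 5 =233.80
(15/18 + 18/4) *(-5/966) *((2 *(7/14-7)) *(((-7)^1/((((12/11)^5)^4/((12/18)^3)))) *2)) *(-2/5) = 8745749934123280119613/83698767960113040850944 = 0.10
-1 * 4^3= -64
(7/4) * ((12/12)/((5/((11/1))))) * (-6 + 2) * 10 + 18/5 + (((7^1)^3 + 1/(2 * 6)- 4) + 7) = 11741/60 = 195.68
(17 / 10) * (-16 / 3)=-136 / 15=-9.07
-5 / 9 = -0.56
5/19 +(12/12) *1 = 24/19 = 1.26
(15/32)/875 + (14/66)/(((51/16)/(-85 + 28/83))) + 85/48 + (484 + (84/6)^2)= 528914045917/782258400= 676.14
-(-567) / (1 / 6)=3402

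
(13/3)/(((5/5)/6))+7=33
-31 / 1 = -31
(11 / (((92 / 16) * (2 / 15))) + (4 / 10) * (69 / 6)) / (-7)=-2179 / 805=-2.71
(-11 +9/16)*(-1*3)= 501/16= 31.31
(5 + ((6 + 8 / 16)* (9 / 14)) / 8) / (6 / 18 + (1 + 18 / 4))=3711 / 3920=0.95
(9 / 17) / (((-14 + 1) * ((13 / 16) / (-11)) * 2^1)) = 792 / 2873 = 0.28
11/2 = 5.50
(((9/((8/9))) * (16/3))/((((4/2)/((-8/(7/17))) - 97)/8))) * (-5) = 48960/2201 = 22.24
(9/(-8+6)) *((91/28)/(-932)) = 117/7456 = 0.02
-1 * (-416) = 416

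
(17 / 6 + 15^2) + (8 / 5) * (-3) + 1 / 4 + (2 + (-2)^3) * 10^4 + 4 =-3586363 / 60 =-59772.72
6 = 6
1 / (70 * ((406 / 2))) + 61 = 866811 / 14210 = 61.00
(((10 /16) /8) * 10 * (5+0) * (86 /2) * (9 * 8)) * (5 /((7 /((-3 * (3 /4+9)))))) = -28299375 /112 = -252672.99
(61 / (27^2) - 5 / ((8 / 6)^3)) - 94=-4480175 / 46656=-96.03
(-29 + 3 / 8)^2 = 819.39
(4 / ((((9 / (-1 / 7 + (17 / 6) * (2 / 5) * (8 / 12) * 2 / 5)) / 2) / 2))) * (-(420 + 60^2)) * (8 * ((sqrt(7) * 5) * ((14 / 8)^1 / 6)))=-1076288 * sqrt(7) / 81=-35155.44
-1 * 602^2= -362404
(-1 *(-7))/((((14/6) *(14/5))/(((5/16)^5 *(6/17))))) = 140625/124780544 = 0.00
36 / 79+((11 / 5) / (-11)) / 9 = 1541 / 3555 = 0.43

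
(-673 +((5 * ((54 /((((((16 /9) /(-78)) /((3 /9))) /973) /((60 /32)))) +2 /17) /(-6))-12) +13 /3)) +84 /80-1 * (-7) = 6527967807 /5440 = 1199994.08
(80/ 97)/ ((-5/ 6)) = -96/ 97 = -0.99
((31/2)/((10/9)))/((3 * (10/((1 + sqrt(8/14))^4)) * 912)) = 341 * sqrt(7)/372400 + 7223/2979200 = 0.00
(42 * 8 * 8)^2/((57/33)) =79478784/19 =4183093.89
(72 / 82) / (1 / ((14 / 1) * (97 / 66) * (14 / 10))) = 57036 / 2255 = 25.29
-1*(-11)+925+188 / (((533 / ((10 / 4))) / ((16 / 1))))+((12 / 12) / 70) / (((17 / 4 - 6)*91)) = 868489638 / 914095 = 950.11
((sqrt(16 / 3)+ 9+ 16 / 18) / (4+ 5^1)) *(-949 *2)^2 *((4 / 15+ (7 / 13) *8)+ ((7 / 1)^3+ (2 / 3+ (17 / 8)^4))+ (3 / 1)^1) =20563479925079 *sqrt(3) / 103680+ 1830149713332031 / 1244160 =1814520332.96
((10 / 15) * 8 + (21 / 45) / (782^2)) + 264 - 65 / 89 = 73094444721 / 272128180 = 268.60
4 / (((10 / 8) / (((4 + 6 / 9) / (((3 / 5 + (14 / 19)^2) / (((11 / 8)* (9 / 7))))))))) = 47652 / 2063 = 23.10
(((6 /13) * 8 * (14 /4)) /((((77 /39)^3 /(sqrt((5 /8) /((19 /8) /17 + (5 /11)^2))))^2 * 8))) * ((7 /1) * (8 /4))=138043024470 /200337180659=0.69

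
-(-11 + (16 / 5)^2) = 19 / 25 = 0.76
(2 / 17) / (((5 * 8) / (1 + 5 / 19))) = 6 / 1615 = 0.00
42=42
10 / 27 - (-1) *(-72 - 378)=-449.63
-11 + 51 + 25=65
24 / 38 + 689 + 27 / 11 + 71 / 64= 9272183 / 13376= 693.20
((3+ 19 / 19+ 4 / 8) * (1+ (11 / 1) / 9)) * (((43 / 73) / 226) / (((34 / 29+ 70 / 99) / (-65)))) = -40122225 / 44511604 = -0.90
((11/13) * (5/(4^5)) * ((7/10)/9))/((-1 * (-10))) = 77/2396160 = 0.00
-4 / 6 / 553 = -2 / 1659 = -0.00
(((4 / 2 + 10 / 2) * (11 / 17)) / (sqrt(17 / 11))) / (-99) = -7 * sqrt(187) / 2601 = -0.04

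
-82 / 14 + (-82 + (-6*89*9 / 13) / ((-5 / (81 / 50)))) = 363126 / 11375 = 31.92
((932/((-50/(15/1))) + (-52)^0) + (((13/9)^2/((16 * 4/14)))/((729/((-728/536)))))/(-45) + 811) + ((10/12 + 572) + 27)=6450387211381/5697047520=1132.23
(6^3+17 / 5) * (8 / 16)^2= 1097 / 20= 54.85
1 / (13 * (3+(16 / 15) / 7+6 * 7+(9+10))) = 105 / 87568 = 0.00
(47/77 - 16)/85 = -237/1309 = -0.18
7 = 7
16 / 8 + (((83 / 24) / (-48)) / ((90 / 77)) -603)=-601.06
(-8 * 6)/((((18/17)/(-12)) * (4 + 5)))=544/9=60.44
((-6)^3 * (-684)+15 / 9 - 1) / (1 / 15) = 2216170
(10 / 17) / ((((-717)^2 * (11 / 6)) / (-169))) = -3380 / 32044881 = -0.00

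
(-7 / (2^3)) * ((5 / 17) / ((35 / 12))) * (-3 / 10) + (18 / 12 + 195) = 66819 / 340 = 196.53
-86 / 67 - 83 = -5647 / 67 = -84.28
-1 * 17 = -17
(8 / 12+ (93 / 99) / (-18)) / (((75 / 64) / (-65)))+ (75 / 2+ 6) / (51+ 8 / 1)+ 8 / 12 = -3435815 / 105138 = -32.68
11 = 11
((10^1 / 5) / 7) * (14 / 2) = 2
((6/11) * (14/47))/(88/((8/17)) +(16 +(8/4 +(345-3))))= 84/282799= 0.00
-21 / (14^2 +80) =-7 / 92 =-0.08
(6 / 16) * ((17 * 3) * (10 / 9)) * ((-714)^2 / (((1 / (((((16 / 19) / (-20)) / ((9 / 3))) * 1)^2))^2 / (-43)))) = -2650032896 / 146611125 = -18.08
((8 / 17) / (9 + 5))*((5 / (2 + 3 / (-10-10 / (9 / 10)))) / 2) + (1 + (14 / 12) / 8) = 2401585 / 2016336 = 1.19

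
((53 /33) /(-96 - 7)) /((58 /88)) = -212 /8961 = -0.02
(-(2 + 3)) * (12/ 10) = -6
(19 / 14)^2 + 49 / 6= 5885 / 588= 10.01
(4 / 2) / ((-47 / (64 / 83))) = -128 / 3901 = -0.03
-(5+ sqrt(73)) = -sqrt(73)- 5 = -13.54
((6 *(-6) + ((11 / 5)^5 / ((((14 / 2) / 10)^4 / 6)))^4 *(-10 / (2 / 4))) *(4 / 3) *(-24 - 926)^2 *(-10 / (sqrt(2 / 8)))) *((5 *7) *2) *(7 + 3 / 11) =35204205177348501129578120745200640000 / 52223176609373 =674110758153881834017002.10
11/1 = 11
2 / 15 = 0.13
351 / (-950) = -351 / 950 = -0.37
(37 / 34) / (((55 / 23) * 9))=851 / 16830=0.05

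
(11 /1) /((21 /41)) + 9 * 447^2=37764352 /21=1798302.48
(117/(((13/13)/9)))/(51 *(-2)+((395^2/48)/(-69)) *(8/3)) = -1307826/282709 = -4.63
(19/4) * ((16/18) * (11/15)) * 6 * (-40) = -6688/9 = -743.11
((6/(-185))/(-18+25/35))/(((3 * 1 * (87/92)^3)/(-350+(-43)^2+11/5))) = 3030653696/2729738825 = 1.11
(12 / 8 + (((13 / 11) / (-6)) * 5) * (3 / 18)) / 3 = 529 / 1188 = 0.45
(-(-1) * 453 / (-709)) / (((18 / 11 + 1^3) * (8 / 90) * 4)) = -224235 / 328976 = -0.68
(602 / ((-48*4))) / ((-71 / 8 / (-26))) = -3913 / 426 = -9.19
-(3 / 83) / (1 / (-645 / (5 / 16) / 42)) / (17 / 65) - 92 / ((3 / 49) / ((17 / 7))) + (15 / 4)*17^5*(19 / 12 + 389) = 985950502230149 / 474096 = 2079643157.15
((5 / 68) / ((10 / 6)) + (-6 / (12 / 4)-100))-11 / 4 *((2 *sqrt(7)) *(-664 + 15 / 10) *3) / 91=-6933 / 68 + 43725 *sqrt(7) / 364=215.86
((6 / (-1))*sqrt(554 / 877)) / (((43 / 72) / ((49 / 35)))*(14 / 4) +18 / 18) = -864*sqrt(485858) / 314843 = -1.91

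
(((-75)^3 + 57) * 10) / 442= -2109090 / 221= -9543.39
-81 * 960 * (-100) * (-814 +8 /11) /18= -3864672000 /11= -351333818.18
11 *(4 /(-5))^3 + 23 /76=-5.33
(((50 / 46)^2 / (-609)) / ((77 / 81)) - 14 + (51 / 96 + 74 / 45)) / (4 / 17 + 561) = -2393891389741 / 113605360212960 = -0.02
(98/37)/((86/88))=2.71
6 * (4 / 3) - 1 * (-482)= 490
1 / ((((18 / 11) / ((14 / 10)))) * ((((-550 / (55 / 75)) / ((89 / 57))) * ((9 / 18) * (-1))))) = 6853 / 1923750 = 0.00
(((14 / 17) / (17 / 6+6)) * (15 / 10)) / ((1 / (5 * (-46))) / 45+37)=186300 / 49291007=0.00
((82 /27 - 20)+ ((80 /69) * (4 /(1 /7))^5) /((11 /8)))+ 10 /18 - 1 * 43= 14511976.85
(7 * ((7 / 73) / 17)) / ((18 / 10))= 245 / 11169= 0.02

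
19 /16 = 1.19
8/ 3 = 2.67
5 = 5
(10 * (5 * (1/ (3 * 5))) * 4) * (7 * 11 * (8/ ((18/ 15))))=61600/ 9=6844.44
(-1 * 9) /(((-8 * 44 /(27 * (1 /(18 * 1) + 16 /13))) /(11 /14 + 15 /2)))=33669 /4576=7.36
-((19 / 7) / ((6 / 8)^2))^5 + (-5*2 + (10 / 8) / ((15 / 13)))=-2625.08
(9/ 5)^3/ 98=729/ 12250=0.06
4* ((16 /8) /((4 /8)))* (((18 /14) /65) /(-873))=-16 /44135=-0.00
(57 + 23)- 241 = -161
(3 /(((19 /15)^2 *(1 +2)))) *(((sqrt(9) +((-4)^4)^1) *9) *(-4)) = -2097900 /361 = -5811.36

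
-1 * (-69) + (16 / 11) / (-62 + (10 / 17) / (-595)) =23791871 / 344927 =68.98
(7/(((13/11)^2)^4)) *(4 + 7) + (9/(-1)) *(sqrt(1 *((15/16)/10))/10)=16505633837/815730721 - 9 *sqrt(6)/80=19.96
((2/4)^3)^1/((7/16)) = 0.29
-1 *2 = -2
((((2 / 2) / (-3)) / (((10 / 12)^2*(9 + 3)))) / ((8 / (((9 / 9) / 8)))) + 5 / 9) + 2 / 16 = 9791 / 14400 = 0.68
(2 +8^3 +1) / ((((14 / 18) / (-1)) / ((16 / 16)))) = -4635 / 7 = -662.14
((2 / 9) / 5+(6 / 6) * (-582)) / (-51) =26188 / 2295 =11.41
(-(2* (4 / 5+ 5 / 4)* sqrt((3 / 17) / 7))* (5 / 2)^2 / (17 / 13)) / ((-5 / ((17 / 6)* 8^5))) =1091584* sqrt(357) / 357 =57772.75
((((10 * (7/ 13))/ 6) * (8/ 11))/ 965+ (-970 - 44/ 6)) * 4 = -107893616/ 27599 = -3909.33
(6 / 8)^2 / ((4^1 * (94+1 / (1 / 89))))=3 / 3904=0.00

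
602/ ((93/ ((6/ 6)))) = 602/ 93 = 6.47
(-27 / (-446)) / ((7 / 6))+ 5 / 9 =8534 / 14049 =0.61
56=56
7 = 7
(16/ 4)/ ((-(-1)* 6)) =2/ 3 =0.67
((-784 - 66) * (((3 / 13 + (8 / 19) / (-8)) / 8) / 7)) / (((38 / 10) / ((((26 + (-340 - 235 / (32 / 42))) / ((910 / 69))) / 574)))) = 3212524425 / 54910052288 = 0.06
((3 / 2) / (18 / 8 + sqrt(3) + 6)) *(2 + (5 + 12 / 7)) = 4026 / 2429 - 488 *sqrt(3) / 2429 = 1.31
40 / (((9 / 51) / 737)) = 501160 / 3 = 167053.33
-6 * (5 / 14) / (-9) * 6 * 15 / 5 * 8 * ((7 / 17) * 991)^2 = 1649896080 / 289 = 5708982.98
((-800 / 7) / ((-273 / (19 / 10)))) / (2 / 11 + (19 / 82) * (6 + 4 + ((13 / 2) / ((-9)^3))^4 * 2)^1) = 1032592511191760640 / 3244094112765186317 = 0.32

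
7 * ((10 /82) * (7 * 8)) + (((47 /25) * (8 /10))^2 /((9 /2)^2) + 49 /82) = 5034858457 /103781250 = 48.51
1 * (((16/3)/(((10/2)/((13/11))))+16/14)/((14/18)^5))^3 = 163129408996720890880512/270927312352350952375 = 602.12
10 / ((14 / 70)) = 50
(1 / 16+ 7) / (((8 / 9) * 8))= 1017 / 1024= 0.99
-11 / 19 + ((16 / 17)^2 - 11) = -10.69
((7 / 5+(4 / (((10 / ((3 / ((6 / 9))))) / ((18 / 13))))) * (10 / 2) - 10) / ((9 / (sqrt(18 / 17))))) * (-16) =-7.06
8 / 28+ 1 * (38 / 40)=173 / 140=1.24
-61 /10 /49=-61 /490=-0.12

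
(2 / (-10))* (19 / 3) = -19 / 15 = -1.27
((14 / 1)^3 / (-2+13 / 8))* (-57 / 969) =21952 / 51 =430.43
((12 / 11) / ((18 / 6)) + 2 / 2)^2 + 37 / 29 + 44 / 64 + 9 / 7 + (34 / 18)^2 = 276204065 / 31833648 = 8.68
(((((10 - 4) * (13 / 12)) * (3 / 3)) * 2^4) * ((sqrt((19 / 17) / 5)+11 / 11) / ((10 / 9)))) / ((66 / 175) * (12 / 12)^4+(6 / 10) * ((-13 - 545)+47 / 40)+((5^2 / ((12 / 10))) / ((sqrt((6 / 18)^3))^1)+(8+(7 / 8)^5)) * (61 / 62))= -153969839282817073152 / 477824752055591591809 - 153969839282817073152 * sqrt(1615) / 40615103924725285303765 - 29101364273479680000 * sqrt(3) / 477824752055591591809 - 5820272854695936000 * sqrt(4845) / 8123020784945057060753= -0.63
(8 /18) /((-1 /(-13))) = 52 /9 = 5.78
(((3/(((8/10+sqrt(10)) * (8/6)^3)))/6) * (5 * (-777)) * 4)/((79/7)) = 407925/16432 - 2039625 * sqrt(10)/65728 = -73.30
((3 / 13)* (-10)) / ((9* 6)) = -5 / 117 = -0.04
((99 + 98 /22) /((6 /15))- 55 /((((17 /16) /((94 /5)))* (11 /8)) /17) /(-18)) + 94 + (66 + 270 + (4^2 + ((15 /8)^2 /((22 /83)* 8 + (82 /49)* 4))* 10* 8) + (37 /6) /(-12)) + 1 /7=139577805847 /99370656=1404.62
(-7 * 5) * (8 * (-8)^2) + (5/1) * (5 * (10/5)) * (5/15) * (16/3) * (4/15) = -17896.30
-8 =-8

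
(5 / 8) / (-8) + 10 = 635 / 64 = 9.92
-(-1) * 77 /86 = 77 /86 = 0.90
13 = 13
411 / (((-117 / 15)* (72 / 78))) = -685 / 12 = -57.08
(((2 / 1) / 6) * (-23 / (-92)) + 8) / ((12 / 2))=97 / 72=1.35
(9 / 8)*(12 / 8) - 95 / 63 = 181 / 1008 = 0.18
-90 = -90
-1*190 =-190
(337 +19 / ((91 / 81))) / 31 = 11.42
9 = 9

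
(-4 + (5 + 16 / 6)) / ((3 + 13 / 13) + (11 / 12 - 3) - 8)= -44 / 73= -0.60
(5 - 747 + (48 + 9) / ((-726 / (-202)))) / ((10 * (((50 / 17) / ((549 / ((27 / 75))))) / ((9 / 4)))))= -820025379 / 9680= -84713.37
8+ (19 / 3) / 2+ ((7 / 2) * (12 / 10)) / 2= 199 / 15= 13.27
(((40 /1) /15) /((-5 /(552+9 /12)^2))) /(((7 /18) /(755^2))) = -1671947509815 /7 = -238849644259.29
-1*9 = -9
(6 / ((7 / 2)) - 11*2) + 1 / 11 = -1555 / 77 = -20.19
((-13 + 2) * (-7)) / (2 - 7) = -77 / 5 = -15.40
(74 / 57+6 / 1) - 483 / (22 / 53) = -1449991 / 1254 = -1156.29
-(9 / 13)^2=-81 / 169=-0.48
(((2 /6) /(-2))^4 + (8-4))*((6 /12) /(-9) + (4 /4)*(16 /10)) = 144143 /23328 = 6.18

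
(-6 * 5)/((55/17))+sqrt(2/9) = -8.80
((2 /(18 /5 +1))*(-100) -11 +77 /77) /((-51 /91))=37310 /391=95.42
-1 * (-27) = 27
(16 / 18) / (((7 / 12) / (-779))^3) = -2116944482.52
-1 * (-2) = 2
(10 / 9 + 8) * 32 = 291.56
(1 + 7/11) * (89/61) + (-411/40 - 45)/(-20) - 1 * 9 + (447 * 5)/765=-25383769/27376800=-0.93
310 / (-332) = -155 / 166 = -0.93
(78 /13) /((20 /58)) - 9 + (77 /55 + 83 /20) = 13.95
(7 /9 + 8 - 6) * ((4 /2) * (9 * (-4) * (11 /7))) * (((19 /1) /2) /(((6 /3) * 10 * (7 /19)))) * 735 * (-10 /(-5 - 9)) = -1489125 /7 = -212732.14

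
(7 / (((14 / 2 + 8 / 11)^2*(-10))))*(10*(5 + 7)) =-10164 / 7225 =-1.41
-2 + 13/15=-17/15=-1.13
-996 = -996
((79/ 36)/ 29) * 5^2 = 1975/ 1044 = 1.89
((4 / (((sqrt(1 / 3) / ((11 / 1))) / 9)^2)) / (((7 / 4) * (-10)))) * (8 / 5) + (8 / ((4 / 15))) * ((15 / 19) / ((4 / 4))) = -35675298 / 3325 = -10729.41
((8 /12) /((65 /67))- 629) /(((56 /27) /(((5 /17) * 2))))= -157527 /884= -178.20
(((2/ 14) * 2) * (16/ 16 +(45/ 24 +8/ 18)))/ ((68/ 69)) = 5497/ 5712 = 0.96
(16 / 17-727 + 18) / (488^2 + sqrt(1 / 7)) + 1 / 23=12037* sqrt(7) / 6748795203567 + 6287282371759 / 155222289682041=0.04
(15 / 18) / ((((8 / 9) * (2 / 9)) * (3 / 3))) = 135 / 32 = 4.22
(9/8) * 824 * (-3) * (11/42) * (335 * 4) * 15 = -102479850/7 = -14639978.57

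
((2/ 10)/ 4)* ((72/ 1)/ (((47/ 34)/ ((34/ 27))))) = 2312/ 705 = 3.28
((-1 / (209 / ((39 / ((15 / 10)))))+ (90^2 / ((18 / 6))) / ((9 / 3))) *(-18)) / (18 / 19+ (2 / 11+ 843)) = -3385332 / 176423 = -19.19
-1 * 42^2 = -1764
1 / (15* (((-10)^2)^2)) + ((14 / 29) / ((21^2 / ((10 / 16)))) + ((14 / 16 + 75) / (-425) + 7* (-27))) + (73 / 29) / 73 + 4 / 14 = -41898067771 / 221850000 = -188.86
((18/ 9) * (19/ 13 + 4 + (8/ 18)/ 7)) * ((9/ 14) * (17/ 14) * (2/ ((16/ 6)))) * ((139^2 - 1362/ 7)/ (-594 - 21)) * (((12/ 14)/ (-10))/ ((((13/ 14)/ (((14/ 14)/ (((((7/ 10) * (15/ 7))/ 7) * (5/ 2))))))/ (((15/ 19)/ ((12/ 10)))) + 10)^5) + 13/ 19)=-3484828938909250054978405666925/ 25314655623365954097966238616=-137.66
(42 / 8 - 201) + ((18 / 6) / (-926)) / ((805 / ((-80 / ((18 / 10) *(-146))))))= -12782410091 / 65299668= -195.75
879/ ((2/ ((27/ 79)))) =23733/ 158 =150.21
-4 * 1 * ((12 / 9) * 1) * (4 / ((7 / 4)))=-256 / 21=-12.19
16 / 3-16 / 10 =56 / 15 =3.73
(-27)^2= 729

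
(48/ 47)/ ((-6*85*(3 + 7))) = -0.00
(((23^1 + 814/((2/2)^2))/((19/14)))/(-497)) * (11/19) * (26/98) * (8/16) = -119691/1255919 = -0.10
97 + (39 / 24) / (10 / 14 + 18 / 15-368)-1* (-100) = 20192833 / 102504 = 197.00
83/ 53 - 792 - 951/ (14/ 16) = -696475/ 371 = -1877.29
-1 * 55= -55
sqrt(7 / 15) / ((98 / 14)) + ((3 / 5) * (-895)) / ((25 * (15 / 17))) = -3043 / 125 + sqrt(105) / 105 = -24.25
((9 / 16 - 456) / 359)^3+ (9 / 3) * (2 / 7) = -1571507497617 / 1326604095488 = -1.18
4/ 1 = 4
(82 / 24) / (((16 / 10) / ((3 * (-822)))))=-84255 / 16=-5265.94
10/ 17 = 0.59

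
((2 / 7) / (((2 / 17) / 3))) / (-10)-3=-261 / 70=-3.73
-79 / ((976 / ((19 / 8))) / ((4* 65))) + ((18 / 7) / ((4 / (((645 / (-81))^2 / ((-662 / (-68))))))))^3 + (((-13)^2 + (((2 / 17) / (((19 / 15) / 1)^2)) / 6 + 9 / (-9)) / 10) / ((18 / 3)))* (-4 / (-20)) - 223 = -383959261777707636886219201 / 1979744309373796282144800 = -193.94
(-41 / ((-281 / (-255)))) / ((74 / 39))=-407745 / 20794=-19.61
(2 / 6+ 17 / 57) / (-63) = -0.01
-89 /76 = -1.17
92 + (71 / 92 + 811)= 83147 / 92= 903.77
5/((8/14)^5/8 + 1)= 4.96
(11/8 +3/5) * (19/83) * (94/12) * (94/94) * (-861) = -20246989/6640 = -3049.25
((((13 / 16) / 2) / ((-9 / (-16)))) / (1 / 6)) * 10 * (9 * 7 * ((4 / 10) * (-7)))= -7644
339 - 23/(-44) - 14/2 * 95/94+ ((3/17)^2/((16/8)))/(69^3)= 7252324084901/21814895652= 332.45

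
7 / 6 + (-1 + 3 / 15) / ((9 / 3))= 9 / 10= 0.90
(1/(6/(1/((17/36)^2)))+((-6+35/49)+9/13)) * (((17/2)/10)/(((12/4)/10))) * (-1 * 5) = 252865/4641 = 54.49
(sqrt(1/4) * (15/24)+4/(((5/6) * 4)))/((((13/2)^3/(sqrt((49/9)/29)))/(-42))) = -5929 * sqrt(29)/318565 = -0.10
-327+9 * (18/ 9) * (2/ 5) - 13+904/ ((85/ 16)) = -13824/ 85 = -162.64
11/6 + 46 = 287/6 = 47.83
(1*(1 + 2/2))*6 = 12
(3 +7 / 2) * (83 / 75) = 1079 / 150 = 7.19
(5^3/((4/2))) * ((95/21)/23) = 12.29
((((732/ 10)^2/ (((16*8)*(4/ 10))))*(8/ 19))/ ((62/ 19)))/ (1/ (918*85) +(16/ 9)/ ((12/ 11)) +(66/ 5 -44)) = -29034963/ 62720936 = -0.46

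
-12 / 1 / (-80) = 3 / 20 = 0.15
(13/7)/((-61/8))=-104/427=-0.24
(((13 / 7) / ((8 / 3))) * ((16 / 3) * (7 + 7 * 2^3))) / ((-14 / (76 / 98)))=-4446 / 343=-12.96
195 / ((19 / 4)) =780 / 19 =41.05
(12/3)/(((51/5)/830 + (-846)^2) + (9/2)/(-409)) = 848675/151852569348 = 0.00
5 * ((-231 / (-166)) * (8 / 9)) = 6.18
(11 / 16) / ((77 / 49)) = 7 / 16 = 0.44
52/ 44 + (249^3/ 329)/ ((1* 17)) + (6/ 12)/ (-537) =182465501629/ 66075702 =2761.46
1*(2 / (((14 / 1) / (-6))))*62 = -372 / 7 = -53.14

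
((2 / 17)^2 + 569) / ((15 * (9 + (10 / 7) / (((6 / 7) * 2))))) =65778 / 17051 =3.86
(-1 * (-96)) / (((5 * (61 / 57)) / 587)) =3212064 / 305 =10531.36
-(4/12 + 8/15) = -0.87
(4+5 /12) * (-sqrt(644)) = -53 * sqrt(161) /6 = -112.08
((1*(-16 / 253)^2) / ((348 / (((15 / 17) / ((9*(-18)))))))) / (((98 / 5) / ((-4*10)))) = 16000 / 125247498453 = 0.00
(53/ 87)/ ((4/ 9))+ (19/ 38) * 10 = 739/ 116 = 6.37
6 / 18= 1 / 3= 0.33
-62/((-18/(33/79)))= 341/237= 1.44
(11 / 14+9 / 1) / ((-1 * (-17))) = 137 / 238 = 0.58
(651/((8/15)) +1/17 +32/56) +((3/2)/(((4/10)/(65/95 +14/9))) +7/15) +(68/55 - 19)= 1206101641/994840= 1212.36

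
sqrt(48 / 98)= 2 * sqrt(6) / 7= 0.70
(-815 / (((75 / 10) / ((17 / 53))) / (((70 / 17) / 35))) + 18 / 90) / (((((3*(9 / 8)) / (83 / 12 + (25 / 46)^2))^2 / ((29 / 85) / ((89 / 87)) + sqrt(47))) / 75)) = -129993394318480*sqrt(47) / 97309950453 - 21864888924368336 / 49076651678463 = -9603.79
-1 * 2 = -2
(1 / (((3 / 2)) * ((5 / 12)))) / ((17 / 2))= 16 / 85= 0.19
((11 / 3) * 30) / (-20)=-11 / 2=-5.50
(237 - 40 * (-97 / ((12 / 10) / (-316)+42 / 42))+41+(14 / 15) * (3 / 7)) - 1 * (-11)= 4184.19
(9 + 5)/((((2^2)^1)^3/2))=7/16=0.44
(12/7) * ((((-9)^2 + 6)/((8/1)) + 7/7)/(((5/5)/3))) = 855/14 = 61.07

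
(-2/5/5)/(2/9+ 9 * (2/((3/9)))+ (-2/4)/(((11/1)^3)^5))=-150380934098963436/101924855333741884175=-0.00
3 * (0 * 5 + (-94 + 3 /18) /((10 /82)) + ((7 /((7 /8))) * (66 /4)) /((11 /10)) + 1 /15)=-19481 /10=-1948.10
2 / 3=0.67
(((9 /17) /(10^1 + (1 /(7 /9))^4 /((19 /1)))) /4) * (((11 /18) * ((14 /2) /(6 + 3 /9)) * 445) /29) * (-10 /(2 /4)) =-1234053975 /456272486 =-2.70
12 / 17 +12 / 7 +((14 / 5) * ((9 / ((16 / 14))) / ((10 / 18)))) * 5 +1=480451 / 2380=201.87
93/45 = 31/15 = 2.07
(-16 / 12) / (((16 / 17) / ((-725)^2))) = -8935625 / 12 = -744635.42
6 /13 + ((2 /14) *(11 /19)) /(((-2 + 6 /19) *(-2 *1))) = 2831 /5824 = 0.49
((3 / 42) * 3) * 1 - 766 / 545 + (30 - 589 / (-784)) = 12630421 / 427280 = 29.56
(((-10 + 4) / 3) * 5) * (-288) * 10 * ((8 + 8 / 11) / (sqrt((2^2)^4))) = 172800 / 11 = 15709.09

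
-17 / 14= -1.21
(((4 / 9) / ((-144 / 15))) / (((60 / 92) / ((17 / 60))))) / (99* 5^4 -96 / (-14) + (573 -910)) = -161 / 492648480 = -0.00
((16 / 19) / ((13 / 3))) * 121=5808 / 247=23.51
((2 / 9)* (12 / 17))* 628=5024 / 51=98.51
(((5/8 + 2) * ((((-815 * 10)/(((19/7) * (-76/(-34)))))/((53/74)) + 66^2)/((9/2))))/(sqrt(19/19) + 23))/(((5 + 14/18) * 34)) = 166106143/541234304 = 0.31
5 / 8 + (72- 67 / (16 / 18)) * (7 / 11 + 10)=-388 / 11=-35.27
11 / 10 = 1.10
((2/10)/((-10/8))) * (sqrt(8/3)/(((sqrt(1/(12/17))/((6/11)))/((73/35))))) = -7008 * sqrt(34)/163625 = -0.25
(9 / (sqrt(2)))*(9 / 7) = 81*sqrt(2) / 14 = 8.18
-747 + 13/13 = -746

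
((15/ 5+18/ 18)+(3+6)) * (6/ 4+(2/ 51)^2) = 101543/ 5202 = 19.52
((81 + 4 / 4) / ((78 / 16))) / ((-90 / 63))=-2296 / 195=-11.77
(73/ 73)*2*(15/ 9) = 10/ 3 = 3.33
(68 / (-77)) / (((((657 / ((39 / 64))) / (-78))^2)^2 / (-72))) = 124806800313 / 71652624203776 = 0.00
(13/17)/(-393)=-13/6681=-0.00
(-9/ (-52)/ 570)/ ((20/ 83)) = 249/ 197600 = 0.00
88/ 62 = 44/ 31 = 1.42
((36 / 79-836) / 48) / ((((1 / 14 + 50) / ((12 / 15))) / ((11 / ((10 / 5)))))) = -1270654 / 830685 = -1.53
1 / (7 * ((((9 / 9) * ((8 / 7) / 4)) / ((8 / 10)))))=2 / 5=0.40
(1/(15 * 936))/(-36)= -1/505440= -0.00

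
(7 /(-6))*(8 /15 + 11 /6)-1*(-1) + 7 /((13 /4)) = 919 /2340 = 0.39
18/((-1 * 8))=-9/4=-2.25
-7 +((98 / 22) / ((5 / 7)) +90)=4908 / 55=89.24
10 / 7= 1.43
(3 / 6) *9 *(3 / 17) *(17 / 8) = 27 / 16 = 1.69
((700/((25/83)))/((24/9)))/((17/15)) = 26145/34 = 768.97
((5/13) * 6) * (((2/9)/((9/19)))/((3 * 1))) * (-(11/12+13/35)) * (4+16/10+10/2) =-544787/110565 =-4.93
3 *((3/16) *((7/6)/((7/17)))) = 51/32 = 1.59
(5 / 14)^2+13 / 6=1349 / 588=2.29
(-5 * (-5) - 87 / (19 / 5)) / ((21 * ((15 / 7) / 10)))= 80 / 171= 0.47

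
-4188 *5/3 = -6980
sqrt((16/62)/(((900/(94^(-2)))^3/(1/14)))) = 0.00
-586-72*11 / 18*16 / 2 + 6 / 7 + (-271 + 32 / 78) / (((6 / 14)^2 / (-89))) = 319848871 / 2457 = 130178.62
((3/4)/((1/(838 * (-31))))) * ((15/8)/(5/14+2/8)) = -4091535/68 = -60169.63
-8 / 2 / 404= -1 / 101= -0.01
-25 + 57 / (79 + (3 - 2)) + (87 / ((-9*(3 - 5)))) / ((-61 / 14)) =-371809 / 14640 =-25.40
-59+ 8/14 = -409/7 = -58.43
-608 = -608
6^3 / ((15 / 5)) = 72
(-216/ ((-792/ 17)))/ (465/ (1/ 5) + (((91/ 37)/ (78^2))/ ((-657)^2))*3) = 127065379428/ 63719550566177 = 0.00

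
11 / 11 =1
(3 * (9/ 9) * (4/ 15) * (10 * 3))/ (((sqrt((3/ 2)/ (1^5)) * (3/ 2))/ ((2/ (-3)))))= -32 * sqrt(6)/ 9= -8.71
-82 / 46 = -41 / 23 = -1.78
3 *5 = 15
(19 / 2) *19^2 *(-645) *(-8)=17696220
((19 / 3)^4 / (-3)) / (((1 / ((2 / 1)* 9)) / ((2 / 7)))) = -521284 / 189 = -2758.12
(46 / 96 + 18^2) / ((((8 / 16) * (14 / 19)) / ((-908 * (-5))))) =47982125 / 12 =3998510.42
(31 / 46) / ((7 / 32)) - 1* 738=-734.92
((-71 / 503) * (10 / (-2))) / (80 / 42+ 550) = 1491 / 1165954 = 0.00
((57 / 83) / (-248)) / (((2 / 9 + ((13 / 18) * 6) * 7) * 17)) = -513 / 96230200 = -0.00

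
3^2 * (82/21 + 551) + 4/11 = 384577/77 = 4994.51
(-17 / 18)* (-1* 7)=119 / 18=6.61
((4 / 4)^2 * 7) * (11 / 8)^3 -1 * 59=-20891 / 512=-40.80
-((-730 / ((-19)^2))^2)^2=-283982410000 / 16983563041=-16.72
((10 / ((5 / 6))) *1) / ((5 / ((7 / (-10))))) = -42 / 25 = -1.68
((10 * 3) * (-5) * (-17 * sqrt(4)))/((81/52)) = 88400/27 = 3274.07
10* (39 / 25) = 78 / 5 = 15.60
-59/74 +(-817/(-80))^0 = 15/74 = 0.20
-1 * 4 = -4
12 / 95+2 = 202 / 95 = 2.13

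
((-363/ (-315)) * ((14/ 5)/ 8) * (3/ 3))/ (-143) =-11/ 3900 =-0.00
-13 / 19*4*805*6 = -251160 / 19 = -13218.95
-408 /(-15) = 136 /5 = 27.20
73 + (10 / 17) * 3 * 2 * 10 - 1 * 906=-13561 / 17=-797.71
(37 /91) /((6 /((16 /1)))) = 1.08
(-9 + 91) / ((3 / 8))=656 / 3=218.67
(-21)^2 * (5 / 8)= 2205 / 8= 275.62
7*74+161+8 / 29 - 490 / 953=18758937 / 27637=678.76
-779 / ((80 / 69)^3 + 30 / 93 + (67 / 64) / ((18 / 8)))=-126930621456 / 382326017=-332.00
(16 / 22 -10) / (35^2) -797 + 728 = -929877 / 13475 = -69.01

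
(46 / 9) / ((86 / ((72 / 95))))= 184 / 4085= 0.05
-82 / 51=-1.61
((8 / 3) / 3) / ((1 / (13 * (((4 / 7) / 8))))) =52 / 63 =0.83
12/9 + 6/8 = 25/12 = 2.08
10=10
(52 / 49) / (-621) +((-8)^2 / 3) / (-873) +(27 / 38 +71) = 2680070963 / 37387098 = 71.68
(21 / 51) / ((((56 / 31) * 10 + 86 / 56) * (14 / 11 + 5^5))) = 66836 / 9946020969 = 0.00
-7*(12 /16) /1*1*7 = -147 /4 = -36.75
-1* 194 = -194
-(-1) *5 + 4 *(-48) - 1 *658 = -845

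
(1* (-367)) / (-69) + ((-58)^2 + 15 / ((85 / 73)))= 3967322 / 1173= 3382.20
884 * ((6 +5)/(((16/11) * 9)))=26741/36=742.81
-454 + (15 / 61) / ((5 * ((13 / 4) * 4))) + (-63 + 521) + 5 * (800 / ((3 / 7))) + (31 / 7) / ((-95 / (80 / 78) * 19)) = 56133562547 / 6011733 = 9337.33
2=2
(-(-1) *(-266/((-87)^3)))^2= 70756/433626201009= 0.00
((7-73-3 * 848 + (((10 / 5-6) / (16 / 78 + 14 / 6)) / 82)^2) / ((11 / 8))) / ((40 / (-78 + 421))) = -1638815863202 / 100683495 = -16276.91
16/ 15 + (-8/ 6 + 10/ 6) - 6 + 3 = -1.60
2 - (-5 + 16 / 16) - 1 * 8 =-2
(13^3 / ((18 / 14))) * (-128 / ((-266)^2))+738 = 16714030 / 22743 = 734.91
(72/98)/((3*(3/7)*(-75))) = -4/525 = -0.01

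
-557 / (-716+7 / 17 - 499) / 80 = 9469 / 1651840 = 0.01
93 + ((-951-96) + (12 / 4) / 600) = -190799 / 200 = -954.00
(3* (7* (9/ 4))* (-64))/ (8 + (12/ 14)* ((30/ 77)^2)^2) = -93014946486/ 246678787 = -377.07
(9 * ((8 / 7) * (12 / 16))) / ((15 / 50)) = 180 / 7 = 25.71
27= 27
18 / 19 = 0.95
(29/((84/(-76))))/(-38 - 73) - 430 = -429.76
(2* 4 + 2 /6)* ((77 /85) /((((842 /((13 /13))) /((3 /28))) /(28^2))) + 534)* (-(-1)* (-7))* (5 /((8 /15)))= -2090421375 /7157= -292080.67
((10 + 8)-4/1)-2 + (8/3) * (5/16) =77/6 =12.83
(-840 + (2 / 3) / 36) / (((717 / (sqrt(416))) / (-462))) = 13970572* sqrt(26) / 6453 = 11039.24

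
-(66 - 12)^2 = -2916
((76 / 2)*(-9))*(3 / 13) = -1026 / 13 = -78.92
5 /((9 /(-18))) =-10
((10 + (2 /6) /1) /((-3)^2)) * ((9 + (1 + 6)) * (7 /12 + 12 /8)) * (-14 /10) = -4340 /81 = -53.58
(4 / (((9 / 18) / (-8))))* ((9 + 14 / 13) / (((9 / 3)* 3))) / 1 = -8384 / 117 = -71.66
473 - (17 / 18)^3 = 2753623 / 5832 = 472.16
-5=-5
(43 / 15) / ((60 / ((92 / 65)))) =989 / 14625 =0.07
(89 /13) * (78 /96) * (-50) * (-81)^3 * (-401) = -474164946225 /8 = -59270618278.12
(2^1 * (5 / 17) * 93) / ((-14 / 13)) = -6045 / 119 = -50.80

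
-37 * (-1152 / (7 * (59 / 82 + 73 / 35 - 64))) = -5825280 / 58543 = -99.50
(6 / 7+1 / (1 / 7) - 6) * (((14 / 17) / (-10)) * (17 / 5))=-13 / 25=-0.52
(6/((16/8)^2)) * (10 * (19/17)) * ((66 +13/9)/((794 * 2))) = 57665/80988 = 0.71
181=181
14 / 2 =7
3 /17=0.18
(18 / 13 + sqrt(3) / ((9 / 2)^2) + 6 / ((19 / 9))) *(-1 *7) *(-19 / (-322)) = -522 / 299 - 38 *sqrt(3) / 1863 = -1.78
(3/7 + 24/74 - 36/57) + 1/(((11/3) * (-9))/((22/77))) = 18295/162393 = 0.11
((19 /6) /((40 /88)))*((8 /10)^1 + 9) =10241 /150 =68.27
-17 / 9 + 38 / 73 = -899 / 657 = -1.37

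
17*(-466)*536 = -4246192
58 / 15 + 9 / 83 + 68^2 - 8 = 5751869 / 1245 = 4619.98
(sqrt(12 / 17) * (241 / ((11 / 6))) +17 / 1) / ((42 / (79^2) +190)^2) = 662151377 / 1406197532224 +28160908563 * sqrt(51) / 65739734631472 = 0.00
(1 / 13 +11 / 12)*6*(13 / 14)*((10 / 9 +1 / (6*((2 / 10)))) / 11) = 775 / 792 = 0.98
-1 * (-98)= 98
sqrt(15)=3.87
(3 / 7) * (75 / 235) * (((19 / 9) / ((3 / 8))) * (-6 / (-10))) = 152 / 329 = 0.46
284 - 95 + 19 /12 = 2287 /12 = 190.58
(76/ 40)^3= 6859/ 1000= 6.86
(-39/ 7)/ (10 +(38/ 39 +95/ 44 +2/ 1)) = -66924/ 181783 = -0.37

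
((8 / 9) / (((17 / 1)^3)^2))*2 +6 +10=3475809952 / 217238121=16.00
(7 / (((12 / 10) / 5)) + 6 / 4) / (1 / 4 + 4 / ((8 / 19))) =368 / 117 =3.15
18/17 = 1.06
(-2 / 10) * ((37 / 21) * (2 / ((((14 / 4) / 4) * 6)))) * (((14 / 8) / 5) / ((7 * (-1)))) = 74 / 11025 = 0.01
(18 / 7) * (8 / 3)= 48 / 7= 6.86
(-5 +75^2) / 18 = 2810 / 9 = 312.22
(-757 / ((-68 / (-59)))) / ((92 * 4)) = -44663 / 25024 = -1.78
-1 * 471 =-471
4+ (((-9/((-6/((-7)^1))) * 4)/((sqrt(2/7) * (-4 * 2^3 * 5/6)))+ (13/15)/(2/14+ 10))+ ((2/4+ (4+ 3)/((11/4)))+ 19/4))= 63 * sqrt(14)/80+ 556739/46860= 14.83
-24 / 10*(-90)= 216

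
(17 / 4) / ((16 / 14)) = 119 / 32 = 3.72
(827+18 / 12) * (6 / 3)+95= 1752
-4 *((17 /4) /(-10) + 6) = -223 /10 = -22.30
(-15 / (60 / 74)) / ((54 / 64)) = -592 / 27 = -21.93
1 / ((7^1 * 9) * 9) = 1 / 567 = 0.00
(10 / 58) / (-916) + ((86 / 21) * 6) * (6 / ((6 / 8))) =36552029 / 185948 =196.57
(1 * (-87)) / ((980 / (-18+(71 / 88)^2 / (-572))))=1387428411 / 868195328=1.60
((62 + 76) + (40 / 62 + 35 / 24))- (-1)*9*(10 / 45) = 105725 / 744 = 142.10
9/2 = 4.50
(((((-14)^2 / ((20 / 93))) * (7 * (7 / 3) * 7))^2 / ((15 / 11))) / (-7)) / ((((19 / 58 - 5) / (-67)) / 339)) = -187318069244675446 / 33875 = -5529684700949.83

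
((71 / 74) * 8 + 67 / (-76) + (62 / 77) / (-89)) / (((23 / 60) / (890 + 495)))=2716377391275 / 110806157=24514.68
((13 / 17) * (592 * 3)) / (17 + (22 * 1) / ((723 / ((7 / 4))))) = 33385248 / 419203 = 79.64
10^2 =100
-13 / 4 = -3.25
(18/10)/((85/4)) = 36/425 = 0.08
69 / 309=23 / 103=0.22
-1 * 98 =-98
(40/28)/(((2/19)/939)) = 89205/7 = 12743.57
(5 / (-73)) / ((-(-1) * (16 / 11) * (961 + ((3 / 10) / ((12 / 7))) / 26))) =-3575 / 72959631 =-0.00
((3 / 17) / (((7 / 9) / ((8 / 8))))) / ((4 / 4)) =27 / 119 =0.23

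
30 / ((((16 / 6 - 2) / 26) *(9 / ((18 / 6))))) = 390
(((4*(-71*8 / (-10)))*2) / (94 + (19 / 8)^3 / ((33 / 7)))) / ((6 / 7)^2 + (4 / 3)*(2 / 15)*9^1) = 2.01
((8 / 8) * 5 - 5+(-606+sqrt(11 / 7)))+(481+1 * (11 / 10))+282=sqrt(77) / 7+1581 / 10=159.35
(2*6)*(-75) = -900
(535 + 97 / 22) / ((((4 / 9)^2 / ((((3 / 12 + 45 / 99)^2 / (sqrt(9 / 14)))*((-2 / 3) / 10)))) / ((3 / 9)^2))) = -11404187*sqrt(14) / 3407360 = -12.52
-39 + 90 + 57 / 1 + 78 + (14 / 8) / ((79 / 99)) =59469 / 316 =188.19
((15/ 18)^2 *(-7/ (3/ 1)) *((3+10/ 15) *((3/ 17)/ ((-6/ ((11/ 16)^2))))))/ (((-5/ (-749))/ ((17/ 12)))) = 34892165/ 1990656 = 17.53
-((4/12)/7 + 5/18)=-41/126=-0.33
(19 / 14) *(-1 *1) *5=-95 / 14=-6.79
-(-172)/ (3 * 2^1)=86/ 3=28.67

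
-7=-7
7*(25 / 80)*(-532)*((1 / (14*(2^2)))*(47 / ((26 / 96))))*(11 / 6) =-343805 / 52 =-6611.63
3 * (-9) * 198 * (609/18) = -180873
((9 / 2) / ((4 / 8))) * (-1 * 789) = -7101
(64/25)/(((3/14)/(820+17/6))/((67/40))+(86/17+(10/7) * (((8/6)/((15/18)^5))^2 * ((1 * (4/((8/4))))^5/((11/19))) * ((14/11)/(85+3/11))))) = 1082474277500000/7624512277767893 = 0.14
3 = 3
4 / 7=0.57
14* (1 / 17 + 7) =1680 / 17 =98.82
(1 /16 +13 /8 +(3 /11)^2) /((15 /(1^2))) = 1137 /9680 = 0.12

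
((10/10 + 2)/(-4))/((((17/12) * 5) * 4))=-9/340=-0.03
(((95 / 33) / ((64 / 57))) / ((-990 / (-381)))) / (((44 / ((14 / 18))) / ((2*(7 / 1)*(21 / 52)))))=15725521 / 159464448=0.10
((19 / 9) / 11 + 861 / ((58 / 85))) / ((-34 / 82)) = -3043.65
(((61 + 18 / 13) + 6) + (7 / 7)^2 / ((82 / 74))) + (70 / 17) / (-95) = 11920928 / 172159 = 69.24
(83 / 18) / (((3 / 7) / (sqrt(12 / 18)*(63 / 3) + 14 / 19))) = 4067 / 513 + 4067*sqrt(6) / 54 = 192.41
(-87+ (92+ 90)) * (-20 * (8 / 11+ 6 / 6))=-36100 / 11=-3281.82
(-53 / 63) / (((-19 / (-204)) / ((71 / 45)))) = -255884 / 17955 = -14.25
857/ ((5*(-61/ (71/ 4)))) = -60847/ 1220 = -49.87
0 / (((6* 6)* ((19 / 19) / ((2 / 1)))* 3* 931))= 0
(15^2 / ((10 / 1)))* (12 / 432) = 0.62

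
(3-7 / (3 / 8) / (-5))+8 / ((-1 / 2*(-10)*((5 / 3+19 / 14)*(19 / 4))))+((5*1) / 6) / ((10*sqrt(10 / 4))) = sqrt(10) / 60+49549 / 7239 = 6.90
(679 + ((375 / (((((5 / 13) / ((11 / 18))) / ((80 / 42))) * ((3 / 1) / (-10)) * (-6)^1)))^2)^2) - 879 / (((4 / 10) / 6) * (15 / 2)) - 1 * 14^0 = 16334437427438908709320 / 103355177121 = 158041792220.20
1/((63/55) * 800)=11/10080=0.00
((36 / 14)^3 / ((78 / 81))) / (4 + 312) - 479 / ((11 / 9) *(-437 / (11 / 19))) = 1682025120 / 2924823083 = 0.58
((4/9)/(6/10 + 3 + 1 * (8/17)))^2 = 28900/2424249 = 0.01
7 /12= 0.58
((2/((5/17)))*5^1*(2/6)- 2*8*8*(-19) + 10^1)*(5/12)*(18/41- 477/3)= -19936400/123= -162084.55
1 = 1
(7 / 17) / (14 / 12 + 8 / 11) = 462 / 2125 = 0.22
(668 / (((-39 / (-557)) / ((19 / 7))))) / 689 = 7069444 / 188097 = 37.58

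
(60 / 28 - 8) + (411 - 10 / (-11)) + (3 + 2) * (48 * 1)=49746 / 77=646.05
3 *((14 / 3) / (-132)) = -7 / 66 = -0.11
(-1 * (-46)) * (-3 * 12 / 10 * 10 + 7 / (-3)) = -5290 / 3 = -1763.33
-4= -4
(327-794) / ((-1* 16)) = 467 / 16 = 29.19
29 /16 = 1.81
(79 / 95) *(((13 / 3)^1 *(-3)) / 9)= -1027 / 855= -1.20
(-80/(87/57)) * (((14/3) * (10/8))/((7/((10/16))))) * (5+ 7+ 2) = -33250/87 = -382.18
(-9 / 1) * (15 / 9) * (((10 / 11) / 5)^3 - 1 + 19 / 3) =-106600 / 1331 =-80.09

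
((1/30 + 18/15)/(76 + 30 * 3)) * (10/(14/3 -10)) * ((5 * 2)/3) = -185/3984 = -0.05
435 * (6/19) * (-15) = -39150/19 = -2060.53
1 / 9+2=19 / 9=2.11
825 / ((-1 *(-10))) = 165 / 2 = 82.50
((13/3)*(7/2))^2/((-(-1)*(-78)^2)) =49/1296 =0.04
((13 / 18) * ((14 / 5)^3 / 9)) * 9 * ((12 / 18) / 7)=5096 / 3375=1.51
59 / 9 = 6.56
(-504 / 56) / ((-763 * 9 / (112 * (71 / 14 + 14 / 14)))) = 680 / 763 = 0.89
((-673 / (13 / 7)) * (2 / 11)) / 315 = -1346 / 6435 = -0.21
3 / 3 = 1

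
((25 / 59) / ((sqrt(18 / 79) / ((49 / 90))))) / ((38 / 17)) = 4165*sqrt(158) / 242136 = 0.22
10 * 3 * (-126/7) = -540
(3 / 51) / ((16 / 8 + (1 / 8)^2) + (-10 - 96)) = -64 / 113135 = -0.00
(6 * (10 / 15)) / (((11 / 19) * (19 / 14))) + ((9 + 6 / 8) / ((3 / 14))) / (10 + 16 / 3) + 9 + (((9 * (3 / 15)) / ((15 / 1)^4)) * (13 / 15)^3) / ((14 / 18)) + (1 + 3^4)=7401050270239 / 74714062500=99.06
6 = 6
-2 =-2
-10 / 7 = -1.43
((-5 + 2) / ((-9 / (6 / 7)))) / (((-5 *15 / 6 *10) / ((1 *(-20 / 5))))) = 0.01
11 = 11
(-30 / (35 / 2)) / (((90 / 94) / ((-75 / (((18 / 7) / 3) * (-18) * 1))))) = -235 / 27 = -8.70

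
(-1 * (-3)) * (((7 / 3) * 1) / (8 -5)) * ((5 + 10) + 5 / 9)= 980 / 27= 36.30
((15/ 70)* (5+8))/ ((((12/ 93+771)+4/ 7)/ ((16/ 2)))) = 4836/ 167459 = 0.03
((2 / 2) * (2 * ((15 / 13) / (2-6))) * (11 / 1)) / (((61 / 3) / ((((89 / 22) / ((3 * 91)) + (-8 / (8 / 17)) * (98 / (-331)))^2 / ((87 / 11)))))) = -503551785285125 / 500750278057848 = -1.01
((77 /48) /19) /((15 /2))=77 /6840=0.01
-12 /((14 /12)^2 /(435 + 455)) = -384480 /49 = -7846.53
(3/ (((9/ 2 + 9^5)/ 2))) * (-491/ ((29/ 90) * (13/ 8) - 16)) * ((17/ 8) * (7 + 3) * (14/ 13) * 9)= 1262066400/ 1900984657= 0.66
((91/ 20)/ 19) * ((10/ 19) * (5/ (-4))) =-455/ 2888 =-0.16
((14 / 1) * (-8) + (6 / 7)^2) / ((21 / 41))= -223532 / 1029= -217.23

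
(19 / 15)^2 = 361 / 225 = 1.60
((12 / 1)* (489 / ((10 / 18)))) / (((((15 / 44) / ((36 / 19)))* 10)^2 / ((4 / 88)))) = 167308416 / 1128125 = 148.31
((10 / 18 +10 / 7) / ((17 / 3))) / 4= 125 / 1428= 0.09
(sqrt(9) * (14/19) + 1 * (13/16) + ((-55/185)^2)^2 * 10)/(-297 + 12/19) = -1766862599/168854409456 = -0.01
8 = 8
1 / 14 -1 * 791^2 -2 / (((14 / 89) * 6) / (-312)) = -8750277 / 14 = -625019.79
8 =8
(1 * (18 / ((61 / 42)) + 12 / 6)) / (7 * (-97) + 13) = -439 / 20313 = -0.02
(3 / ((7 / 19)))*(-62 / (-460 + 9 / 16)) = 1.10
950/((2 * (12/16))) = 633.33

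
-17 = -17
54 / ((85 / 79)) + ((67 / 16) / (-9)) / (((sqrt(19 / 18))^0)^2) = 608609 / 12240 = 49.72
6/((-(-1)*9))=2/3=0.67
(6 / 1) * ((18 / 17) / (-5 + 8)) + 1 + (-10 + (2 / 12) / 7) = -4897 / 714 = -6.86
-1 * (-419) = 419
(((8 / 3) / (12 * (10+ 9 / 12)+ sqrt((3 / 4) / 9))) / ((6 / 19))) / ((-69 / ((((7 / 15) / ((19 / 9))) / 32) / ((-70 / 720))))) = 1548 / 22964465-2 * sqrt(3) / 22964465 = 0.00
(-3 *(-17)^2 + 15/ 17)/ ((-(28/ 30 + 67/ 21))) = 1546020/ 7361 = 210.03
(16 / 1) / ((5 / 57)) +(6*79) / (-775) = 140886 / 775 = 181.79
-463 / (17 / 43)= -19909 / 17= -1171.12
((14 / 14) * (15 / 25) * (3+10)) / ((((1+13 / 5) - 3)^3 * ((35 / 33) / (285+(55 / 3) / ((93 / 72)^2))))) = 9684675 / 961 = 10077.71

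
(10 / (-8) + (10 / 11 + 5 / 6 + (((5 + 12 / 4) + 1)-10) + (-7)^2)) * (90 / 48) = 32005 / 352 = 90.92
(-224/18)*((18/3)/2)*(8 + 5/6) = -2968/9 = -329.78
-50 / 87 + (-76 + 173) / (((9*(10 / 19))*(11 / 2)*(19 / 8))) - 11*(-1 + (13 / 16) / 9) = 842153 / 76560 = 11.00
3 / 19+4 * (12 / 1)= 915 / 19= 48.16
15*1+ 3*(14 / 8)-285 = -1059 / 4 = -264.75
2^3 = 8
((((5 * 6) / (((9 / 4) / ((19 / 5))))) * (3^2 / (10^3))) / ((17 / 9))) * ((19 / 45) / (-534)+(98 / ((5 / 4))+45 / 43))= 1559718911 / 81323750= 19.18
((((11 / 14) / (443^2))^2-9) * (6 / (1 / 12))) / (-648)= 67938113881643 / 67938113881764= 1.00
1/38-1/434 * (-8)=369/8246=0.04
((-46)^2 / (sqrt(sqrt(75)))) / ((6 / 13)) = 13754*3^(3 / 4)*sqrt(5) / 45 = 1557.91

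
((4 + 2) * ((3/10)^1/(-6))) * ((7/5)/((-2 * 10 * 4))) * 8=21/500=0.04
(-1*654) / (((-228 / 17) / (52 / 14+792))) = 5160605 / 133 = 38801.54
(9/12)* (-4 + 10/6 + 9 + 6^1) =19/2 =9.50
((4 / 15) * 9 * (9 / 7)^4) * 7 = 78732 / 1715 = 45.91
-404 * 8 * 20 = -64640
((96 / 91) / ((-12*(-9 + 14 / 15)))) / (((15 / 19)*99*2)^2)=722 / 1618782165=0.00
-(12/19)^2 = -144/361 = -0.40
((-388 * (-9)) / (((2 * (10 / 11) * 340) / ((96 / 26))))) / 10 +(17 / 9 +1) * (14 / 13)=1292062 / 248625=5.20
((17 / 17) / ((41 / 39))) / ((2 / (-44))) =-858 / 41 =-20.93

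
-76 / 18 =-38 / 9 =-4.22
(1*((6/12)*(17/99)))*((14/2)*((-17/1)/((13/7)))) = -14161/2574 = -5.50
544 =544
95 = 95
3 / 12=1 / 4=0.25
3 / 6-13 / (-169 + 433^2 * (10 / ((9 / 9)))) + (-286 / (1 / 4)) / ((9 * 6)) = -698021353 / 33744978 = -20.69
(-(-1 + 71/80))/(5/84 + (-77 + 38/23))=-4347/2909140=-0.00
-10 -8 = -18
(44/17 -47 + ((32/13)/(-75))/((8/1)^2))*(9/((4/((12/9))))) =-1472267/11050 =-133.24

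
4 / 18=2 / 9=0.22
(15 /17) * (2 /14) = 15 /119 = 0.13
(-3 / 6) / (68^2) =-1 / 9248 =-0.00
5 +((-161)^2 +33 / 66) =51853 / 2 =25926.50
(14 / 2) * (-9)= -63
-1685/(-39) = 1685/39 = 43.21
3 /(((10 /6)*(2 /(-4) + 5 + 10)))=18 /145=0.12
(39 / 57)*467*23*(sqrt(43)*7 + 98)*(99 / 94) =96765669*sqrt(43) / 1786 + 677359683 / 893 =1113804.19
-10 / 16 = -5 / 8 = -0.62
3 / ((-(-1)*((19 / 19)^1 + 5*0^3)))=3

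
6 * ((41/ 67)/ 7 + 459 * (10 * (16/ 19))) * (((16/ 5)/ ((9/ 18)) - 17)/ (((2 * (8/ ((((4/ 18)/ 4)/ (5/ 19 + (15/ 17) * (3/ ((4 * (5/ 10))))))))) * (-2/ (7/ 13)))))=31034169239/ 214266000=144.84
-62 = -62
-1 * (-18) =18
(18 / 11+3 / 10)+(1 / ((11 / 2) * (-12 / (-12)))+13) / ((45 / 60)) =6439 / 330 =19.51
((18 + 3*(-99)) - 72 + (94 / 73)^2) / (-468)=1861643 / 2493972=0.75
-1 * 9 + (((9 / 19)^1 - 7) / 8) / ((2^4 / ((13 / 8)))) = -44179 / 4864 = -9.08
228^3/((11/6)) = 71114112/11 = 6464919.27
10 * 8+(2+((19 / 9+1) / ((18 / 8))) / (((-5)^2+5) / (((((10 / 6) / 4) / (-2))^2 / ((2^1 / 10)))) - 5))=22127302 / 269811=82.01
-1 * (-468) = 468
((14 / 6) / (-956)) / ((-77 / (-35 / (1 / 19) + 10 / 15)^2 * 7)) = 3972049 / 1987524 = 2.00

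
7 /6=1.17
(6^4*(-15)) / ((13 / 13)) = -19440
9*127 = 1143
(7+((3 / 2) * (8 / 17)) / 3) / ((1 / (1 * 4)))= 492 / 17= 28.94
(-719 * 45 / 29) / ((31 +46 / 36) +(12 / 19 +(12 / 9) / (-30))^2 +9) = -47304627750 / 1764771307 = -26.80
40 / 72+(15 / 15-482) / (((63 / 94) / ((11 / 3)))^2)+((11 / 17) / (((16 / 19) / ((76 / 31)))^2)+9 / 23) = -14390.26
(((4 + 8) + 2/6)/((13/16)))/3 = 5.06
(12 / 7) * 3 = 5.14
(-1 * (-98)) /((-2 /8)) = -392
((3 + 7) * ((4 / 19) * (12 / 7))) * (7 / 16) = 30 / 19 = 1.58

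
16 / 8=2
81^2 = 6561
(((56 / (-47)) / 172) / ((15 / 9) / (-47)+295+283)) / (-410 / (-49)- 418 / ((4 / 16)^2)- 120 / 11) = 11319 / 6318424721099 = 0.00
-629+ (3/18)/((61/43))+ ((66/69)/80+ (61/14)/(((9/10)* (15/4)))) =-6656535481/10606680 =-627.58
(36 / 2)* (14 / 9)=28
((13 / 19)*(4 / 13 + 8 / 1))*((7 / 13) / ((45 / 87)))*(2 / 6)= 2436 / 1235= 1.97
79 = 79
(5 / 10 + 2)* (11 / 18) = 55 / 36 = 1.53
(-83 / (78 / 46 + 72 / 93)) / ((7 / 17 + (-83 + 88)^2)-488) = 1006043 / 13848504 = 0.07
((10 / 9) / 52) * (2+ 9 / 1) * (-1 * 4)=-0.94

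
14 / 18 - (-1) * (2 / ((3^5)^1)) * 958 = 2105 / 243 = 8.66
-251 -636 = -887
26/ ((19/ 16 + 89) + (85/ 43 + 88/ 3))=0.21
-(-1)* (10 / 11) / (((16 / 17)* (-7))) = -85 / 616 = -0.14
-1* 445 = -445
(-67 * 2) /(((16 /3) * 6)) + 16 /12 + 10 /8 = -77 /48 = -1.60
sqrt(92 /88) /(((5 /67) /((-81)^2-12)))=438783 * sqrt(506) /110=89728.90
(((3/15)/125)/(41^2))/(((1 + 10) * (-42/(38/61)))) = -19/14804356875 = -0.00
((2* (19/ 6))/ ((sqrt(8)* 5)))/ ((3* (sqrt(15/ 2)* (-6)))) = -19* sqrt(15)/ 8100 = -0.01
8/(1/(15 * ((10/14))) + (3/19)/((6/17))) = 22800/1541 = 14.80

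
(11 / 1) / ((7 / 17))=187 / 7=26.71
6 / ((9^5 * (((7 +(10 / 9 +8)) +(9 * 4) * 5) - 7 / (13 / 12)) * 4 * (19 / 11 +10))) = 143 / 12520054494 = 0.00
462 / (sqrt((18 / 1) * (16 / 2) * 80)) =77 * sqrt(5) / 40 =4.30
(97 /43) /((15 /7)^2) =4753 /9675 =0.49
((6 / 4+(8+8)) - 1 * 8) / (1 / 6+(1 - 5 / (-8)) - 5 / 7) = 8.82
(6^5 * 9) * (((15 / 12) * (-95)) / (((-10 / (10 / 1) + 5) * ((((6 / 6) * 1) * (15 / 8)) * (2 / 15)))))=-8310600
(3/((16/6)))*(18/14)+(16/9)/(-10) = 3197/2520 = 1.27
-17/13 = -1.31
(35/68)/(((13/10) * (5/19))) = 665/442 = 1.50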